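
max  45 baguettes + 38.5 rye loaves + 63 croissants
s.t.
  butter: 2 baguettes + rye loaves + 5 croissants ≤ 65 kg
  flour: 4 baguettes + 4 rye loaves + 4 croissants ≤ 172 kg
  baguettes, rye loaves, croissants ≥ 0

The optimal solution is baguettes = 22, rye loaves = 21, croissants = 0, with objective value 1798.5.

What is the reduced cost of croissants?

Both butter and flour are binding at x*.
The binding rows give the dual system: 2·y_butter + 4·y_flour = 45 and 1·y_butter + 4·y_flour = 38.5.
This yields shadow prices y_butter = 6.5, y_flour = 8.
Reduced cost of croissants: c₃ − yᵀa₃ = 63 − (6.5·5 + 8·4) = 63 − 64.5 = -1.5.

-1.5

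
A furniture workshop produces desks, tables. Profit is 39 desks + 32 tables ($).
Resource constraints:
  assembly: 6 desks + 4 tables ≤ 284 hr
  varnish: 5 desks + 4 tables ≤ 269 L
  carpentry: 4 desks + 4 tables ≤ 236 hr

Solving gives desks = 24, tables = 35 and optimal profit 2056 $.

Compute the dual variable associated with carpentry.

Check each constraint at x*: assembly 284/284 (tight); varnish 260/269 (slack 9); carpentry 236/236 (tight).
By complementary slackness, y = 0 for the non-binding constraint.
From A_Bᵀ y = c: 6·y_assembly + 4·y_carpentry = 39; 4·y_assembly + 4·y_carpentry = 32.
Solving: y_assembly = 3.5, y_carpentry = 4.5.
Shadow price of carpentry = 4.5.

4.5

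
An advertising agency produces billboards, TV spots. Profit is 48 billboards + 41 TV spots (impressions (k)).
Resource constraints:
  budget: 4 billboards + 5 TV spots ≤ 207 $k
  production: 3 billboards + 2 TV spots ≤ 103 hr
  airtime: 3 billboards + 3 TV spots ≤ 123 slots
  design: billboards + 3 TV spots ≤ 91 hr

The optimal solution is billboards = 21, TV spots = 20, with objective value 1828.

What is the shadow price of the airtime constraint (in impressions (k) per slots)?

9

At the optimum: budget uses 184 of 207 (slack = 23); production uses 103 of 103 (binding); airtime uses 123 of 123 (binding); design uses 81 of 91 (slack = 10).
Slack constraints have shadow price 0 (complementary slackness).
The binding rows give the dual system: 3·y_production + 3·y_airtime = 48 and 2·y_production + 3·y_airtime = 41.
This yields shadow prices y_production = 7, y_airtime = 9.
Shadow price of airtime = 9.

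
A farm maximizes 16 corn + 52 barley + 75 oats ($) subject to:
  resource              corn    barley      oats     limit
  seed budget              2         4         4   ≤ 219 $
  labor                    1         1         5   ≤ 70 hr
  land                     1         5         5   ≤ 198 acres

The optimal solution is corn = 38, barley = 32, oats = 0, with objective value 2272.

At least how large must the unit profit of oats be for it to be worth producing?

80

Binding: labor and land. Non-binding: seed budget (15 unused).
Since seed budget is not tight, its dual is 0.
The binding rows give the dual system: 1·y_labor + 1·y_land = 16 and 1·y_labor + 5·y_land = 52.
Solving: y_labor = 7, y_land = 9.
oats enters the basis when its profit ≥ yᵀa₃ = 7·5 + 9·5 = 80.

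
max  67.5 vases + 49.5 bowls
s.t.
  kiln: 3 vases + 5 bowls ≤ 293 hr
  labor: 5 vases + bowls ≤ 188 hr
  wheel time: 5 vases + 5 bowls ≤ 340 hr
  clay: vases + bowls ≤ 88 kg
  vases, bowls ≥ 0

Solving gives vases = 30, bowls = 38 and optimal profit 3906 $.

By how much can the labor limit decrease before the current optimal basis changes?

26

Binding constraints: labor, wheel time. The basis is B = [[5,1],[5,5]] with det 20.
Per unit decrease in labor, x* moves by d = (-0.25, 0.25).
The basis stays optimal until kiln becomes binding; allowable decrease = 26 hr.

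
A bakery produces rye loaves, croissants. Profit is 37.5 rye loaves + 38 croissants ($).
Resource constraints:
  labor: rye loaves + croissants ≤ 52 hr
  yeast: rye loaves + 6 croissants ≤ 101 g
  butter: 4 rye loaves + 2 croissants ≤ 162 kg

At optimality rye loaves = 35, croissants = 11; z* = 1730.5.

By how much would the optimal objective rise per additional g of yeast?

3.5

Check each constraint at x*: labor 46/52 (slack 6); yeast 101/101 (tight); butter 162/162 (tight).
By complementary slackness, y = 0 for the non-binding constraint.
The binding rows give the dual system: 1·y_yeast + 4·y_butter = 37.5 and 6·y_yeast + 2·y_butter = 38.
This yields shadow prices y_yeast = 3.5, y_butter = 8.5.
Shadow price of yeast = 3.5.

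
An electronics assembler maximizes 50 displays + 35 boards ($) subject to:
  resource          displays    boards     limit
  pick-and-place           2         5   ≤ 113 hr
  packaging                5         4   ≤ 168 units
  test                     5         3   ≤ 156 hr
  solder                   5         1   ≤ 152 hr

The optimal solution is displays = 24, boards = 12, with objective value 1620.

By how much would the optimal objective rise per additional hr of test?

At the optimum: pick-and-place uses 108 of 113 (slack = 5); packaging uses 168 of 168 (binding); test uses 156 of 156 (binding); solder uses 132 of 152 (slack = 20).
Since pick-and-place, solder are not tight, their duals are 0.
The binding rows give the dual system: 5·y_packaging + 5·y_test = 50 and 4·y_packaging + 3·y_test = 35.
Solving: y_packaging = 5, y_test = 5.
Shadow price of test = 5.

5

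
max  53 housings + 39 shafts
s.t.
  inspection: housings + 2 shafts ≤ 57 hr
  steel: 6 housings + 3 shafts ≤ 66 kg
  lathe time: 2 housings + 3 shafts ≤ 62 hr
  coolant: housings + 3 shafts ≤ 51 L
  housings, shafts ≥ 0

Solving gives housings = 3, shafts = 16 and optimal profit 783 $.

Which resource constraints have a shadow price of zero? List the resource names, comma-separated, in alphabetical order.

inspection, lathe time

inspection: 35/57 (slack 22)
steel: 66/66 (binding)
lathe time: 54/62 (slack 8)
coolant: 51/51 (binding)
By complementary slackness, a constraint with positive slack has shadow price 0 → inspection, lathe time.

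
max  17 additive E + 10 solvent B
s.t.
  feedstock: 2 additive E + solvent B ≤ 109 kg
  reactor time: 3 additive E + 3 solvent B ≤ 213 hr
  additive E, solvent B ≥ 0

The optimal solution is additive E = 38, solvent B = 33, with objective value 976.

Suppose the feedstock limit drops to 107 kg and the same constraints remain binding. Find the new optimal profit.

At the optimum: feedstock uses 109 of 109 (binding); reactor time uses 213 of 213 (binding).
The binding rows give the dual system: 2·y_feedstock + 3·y_reactor time = 17 and 1·y_feedstock + 3·y_reactor time = 10.
This yields shadow prices y_feedstock = 7, y_reactor time = 1.
Δz = y_feedstock·Δb = 7 × (-2) = -14, so new z* = 976 − 14 = 962.

962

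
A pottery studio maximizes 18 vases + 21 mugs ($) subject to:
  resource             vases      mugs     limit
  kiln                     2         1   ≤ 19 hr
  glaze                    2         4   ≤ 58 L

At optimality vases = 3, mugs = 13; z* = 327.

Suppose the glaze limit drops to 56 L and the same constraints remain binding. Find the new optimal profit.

At the optimum: kiln uses 19 of 19 (binding); glaze uses 58 of 58 (binding).
Dual feasibility on the basic columns requires 2·y_kiln + 2·y_glaze = 18, 1·y_kiln + 4·y_glaze = 21.
→ y_kiln = 5 and y_glaze = 4.
Δz = y_glaze·Δb = 4 × (-2) = -8, so new z* = 327 − 8 = 319.

319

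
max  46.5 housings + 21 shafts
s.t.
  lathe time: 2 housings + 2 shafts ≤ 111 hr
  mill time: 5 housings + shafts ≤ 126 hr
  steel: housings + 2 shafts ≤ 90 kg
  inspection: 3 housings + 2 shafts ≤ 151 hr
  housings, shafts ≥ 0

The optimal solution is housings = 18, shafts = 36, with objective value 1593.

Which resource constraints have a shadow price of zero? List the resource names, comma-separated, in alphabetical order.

inspection, lathe time

lathe time: 108/111 (slack 3)
mill time: 126/126 (binding)
steel: 90/90 (binding)
inspection: 126/151 (slack 25)
By complementary slackness, a constraint with positive slack has shadow price 0 → inspection, lathe time.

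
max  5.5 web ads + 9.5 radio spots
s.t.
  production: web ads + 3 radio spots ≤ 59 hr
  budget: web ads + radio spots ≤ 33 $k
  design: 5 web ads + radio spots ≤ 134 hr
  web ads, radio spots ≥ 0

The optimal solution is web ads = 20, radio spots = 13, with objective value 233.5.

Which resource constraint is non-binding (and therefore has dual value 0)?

design

production: 59/59 (binding)
budget: 33/33 (binding)
design: 113/134 (slack 21)
By complementary slackness, a constraint with positive slack has shadow price 0 → design.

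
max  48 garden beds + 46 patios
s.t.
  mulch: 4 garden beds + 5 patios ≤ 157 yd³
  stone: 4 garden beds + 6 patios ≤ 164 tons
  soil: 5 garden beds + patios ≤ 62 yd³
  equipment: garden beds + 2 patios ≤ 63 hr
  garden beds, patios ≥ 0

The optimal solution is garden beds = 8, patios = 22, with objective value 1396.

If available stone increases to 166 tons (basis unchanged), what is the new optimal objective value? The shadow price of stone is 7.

1410

Δb = 2, so new z* = 1396 + (7)·(2) = 1396 + 14 = 1410.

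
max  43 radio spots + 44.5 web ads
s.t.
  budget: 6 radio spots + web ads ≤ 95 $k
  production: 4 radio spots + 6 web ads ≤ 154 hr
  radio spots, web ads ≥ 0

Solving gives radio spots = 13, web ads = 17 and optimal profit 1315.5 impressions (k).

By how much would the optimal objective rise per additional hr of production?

7

Both budget and production are binding at x*.
Dual feasibility on the basic columns requires 6·y_budget + 4·y_production = 43, 1·y_budget + 6·y_production = 44.5.
→ y_budget = 2.5 and y_production = 7.
Shadow price of production = 7.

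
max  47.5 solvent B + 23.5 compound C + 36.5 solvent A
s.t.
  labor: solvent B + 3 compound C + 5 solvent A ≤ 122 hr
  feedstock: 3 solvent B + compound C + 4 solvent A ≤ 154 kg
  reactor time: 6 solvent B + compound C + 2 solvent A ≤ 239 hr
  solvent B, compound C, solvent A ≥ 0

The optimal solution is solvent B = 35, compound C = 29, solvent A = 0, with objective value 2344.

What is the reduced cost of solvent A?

-5

At the optimum: labor uses 122 of 122 (binding); feedstock uses 134 of 154 (slack = 20); reactor time uses 239 of 239 (binding).
Since feedstock is not tight, its dual is 0.
From A_Bᵀ y = c: 1·y_labor + 6·y_reactor time = 47.5; 3·y_labor + 1·y_reactor time = 23.5.
→ y_labor = 5.5 and y_reactor time = 7.
Reduced cost of solvent A: c₃ − yᵀa₃ = 36.5 − (5.5·5 + 7·2) = 36.5 − 41.5 = -5.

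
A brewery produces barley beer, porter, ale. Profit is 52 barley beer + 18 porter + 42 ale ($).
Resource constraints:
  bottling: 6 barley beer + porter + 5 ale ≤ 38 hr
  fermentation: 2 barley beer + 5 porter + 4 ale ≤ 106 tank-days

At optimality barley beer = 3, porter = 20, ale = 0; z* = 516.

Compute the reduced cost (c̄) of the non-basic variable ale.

Check each constraint at x*: bottling 38/38 (tight); fermentation 106/106 (tight).
Dual feasibility on the basic columns requires 6·y_bottling + 2·y_fermentation = 52, 1·y_bottling + 5·y_fermentation = 18.
→ y_bottling = 8 and y_fermentation = 2.
Reduced cost of ale: c₃ − yᵀa₃ = 42 − (8·5 + 2·4) = 42 − 48 = -6.

-6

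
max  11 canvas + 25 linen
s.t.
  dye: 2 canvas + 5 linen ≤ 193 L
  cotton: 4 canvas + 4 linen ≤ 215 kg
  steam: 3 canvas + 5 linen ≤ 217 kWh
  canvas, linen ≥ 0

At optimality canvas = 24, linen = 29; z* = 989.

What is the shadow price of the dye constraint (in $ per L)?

At the optimum: dye uses 193 of 193 (binding); cotton uses 212 of 215 (slack = 3); steam uses 217 of 217 (binding).
Slack constraints have shadow price 0 (complementary slackness).
The binding rows give the dual system: 2·y_dye + 3·y_steam = 11 and 5·y_dye + 5·y_steam = 25.
Solving: y_dye = 4, y_steam = 1.
Shadow price of dye = 4.

4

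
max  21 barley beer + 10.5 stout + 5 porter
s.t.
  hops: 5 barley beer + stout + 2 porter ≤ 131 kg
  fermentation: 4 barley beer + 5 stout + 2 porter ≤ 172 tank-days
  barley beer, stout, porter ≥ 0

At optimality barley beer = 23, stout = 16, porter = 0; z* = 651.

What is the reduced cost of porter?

-4

Check each constraint at x*: hops 131/131 (tight); fermentation 172/172 (tight).
From A_Bᵀ y = c: 5·y_hops + 4·y_fermentation = 21; 1·y_hops + 5·y_fermentation = 10.5.
→ y_hops = 3 and y_fermentation = 1.5.
Reduced cost of porter: c₃ − yᵀa₃ = 5 − (3·2 + 1.5·2) = 5 − 9 = -4.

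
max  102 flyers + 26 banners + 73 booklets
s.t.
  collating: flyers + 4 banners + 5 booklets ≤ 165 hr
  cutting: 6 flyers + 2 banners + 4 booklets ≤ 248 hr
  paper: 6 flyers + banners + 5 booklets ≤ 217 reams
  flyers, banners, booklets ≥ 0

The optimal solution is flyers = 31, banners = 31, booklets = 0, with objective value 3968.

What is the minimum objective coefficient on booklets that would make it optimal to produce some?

Binding: cutting and paper. Non-binding: collating (10 unused).
Slack constraints have shadow price 0 (complementary slackness).
Dual feasibility on the basic columns requires 6·y_cutting + 6·y_paper = 102, 2·y_cutting + 1·y_paper = 26.
This yields shadow prices y_cutting = 9, y_paper = 8.
booklets enters the basis when its profit ≥ yᵀa₃ = 9·4 + 8·5 = 76.

76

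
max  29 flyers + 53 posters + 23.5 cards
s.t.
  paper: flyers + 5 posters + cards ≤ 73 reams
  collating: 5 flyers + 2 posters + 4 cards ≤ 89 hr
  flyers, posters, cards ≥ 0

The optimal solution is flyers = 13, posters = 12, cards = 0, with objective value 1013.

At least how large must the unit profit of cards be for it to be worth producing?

25

Both paper and collating are binding at x*.
Dual feasibility on the basic columns requires 1·y_paper + 5·y_collating = 29, 5·y_paper + 2·y_collating = 53.
→ y_paper = 9 and y_collating = 4.
cards enters the basis when its profit ≥ yᵀa₃ = 9·1 + 4·4 = 25.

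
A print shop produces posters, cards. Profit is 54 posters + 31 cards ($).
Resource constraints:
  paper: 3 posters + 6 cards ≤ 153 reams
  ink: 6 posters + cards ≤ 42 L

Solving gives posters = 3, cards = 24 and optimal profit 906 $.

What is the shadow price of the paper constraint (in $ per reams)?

4

At the optimum: paper uses 153 of 153 (binding); ink uses 42 of 42 (binding).
The binding rows give the dual system: 3·y_paper + 6·y_ink = 54 and 6·y_paper + 1·y_ink = 31.
Solving: y_paper = 4, y_ink = 7.
Shadow price of paper = 4.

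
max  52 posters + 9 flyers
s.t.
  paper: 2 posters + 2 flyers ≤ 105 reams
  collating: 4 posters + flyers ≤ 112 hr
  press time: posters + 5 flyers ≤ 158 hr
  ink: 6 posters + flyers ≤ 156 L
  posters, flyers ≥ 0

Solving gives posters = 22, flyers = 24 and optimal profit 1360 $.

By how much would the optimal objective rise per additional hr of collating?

1

At the optimum: paper uses 92 of 105 (slack = 13); collating uses 112 of 112 (binding); press time uses 142 of 158 (slack = 16); ink uses 156 of 156 (binding).
Since paper, press time are not tight, their duals are 0.
From A_Bᵀ y = c: 4·y_collating + 6·y_ink = 52; 1·y_collating + 1·y_ink = 9.
This yields shadow prices y_collating = 1, y_ink = 8.
Shadow price of collating = 1.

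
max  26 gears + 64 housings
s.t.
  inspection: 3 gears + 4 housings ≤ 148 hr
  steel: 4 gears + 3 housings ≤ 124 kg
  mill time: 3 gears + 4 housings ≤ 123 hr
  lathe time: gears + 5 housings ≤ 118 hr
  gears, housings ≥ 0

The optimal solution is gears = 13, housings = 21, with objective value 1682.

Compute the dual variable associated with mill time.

Check each constraint at x*: inspection 123/148 (slack 25); steel 115/124 (slack 9); mill time 123/123 (tight); lathe time 118/118 (tight).
Slack constraints have shadow price 0 (complementary slackness).
The binding rows give the dual system: 3·y_mill time + 1·y_lathe time = 26 and 4·y_mill time + 5·y_lathe time = 64.
This yields shadow prices y_mill time = 6, y_lathe time = 8.
Shadow price of mill time = 6.

6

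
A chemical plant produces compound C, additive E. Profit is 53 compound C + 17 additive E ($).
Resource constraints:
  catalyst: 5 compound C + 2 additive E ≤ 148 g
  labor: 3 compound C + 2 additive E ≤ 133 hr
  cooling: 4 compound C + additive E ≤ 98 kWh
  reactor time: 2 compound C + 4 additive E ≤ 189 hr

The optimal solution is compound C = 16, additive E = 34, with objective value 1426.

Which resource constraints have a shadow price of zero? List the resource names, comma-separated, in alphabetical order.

catalyst: 148/148 (binding)
labor: 116/133 (slack 17)
cooling: 98/98 (binding)
reactor time: 168/189 (slack 21)
By complementary slackness, a constraint with positive slack has shadow price 0 → labor, reactor time.

labor, reactor time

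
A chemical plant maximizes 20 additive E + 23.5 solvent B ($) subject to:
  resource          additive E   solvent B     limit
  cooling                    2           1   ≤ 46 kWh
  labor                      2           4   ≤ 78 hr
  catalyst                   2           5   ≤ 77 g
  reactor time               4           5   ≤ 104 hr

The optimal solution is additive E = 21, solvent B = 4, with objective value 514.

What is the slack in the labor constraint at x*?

20

labor used = 2·21 + 4·4 = 58; slack = 78 − 58 = 20.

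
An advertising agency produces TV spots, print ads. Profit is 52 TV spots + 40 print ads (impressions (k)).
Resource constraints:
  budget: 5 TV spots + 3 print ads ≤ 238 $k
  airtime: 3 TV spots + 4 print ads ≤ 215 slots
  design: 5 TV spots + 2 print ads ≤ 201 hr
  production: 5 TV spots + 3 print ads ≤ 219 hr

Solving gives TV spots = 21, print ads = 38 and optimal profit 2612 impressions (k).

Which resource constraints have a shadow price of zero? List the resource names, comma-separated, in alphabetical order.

budget, design

budget: 219/238 (slack 19)
airtime: 215/215 (binding)
design: 181/201 (slack 20)
production: 219/219 (binding)
By complementary slackness, a constraint with positive slack has shadow price 0 → budget, design.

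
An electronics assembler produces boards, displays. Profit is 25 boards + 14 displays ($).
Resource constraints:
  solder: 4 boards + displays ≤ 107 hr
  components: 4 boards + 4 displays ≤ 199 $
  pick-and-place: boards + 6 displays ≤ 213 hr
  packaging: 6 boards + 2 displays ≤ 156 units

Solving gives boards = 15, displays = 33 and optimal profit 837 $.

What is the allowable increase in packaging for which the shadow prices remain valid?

11.9

Binding constraints: pick-and-place, packaging. The basis is B = [[1,6],[6,2]] with det -34.
Per unit increase in packaging, x* moves by d = (0.1765, -0.0294).
The basis stays optimal until components becomes binding; allowable increase = 11.9 units.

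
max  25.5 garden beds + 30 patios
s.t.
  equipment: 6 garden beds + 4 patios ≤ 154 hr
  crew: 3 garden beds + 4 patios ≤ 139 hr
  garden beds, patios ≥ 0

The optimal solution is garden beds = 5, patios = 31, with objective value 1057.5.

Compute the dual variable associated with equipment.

Check each constraint at x*: equipment 154/154 (tight); crew 139/139 (tight).
From A_Bᵀ y = c: 6·y_equipment + 3·y_crew = 25.5; 4·y_equipment + 4·y_crew = 30.
This yields shadow prices y_equipment = 1, y_crew = 6.5.
Shadow price of equipment = 1.

1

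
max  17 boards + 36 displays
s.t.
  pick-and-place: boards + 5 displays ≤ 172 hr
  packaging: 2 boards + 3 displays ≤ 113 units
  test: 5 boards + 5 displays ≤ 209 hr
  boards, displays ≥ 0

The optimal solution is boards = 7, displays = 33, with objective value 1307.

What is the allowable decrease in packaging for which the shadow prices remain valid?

Binding constraints: pick-and-place, packaging. The basis is B = [[1,5],[2,3]] with det -7.
Per unit decrease in packaging, x* moves by d = (-0.7143, 0.1429).
The basis stays optimal until boards reaches 0; allowable decrease = 9.8 units.

9.8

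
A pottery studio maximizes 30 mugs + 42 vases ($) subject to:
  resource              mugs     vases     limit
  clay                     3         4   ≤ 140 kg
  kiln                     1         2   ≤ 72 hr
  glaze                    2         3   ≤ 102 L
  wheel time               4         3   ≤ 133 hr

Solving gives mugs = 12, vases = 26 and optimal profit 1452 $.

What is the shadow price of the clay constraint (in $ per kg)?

Check each constraint at x*: clay 140/140 (tight); kiln 64/72 (slack 8); glaze 102/102 (tight); wheel time 126/133 (slack 7).
By complementary slackness, y = 0 for the non-binding constraints.
The binding rows give the dual system: 3·y_clay + 2·y_glaze = 30 and 4·y_clay + 3·y_glaze = 42.
→ y_clay = 6 and y_glaze = 6.
Shadow price of clay = 6.

6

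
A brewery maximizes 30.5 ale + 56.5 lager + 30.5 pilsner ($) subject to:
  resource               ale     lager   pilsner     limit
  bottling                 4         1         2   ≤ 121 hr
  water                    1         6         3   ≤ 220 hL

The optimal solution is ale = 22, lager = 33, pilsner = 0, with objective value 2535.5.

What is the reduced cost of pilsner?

-6

At the optimum: bottling uses 121 of 121 (binding); water uses 220 of 220 (binding).
From A_Bᵀ y = c: 4·y_bottling + 1·y_water = 30.5; 1·y_bottling + 6·y_water = 56.5.
This yields shadow prices y_bottling = 5.5, y_water = 8.5.
Reduced cost of pilsner: c₃ − yᵀa₃ = 30.5 − (5.5·2 + 8.5·3) = 30.5 − 36.5 = -6.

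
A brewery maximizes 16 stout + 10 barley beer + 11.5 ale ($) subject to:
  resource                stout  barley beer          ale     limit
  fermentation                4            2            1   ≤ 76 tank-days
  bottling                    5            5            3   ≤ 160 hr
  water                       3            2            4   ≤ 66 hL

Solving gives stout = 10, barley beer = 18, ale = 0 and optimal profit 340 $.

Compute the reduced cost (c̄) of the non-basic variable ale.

Check each constraint at x*: fermentation 76/76 (tight); bottling 140/160 (slack 20); water 66/66 (tight).
Since bottling is not tight, its dual is 0.
Dual feasibility on the basic columns requires 4·y_fermentation + 3·y_water = 16, 2·y_fermentation + 2·y_water = 10.
This yields shadow prices y_fermentation = 1, y_water = 4.
Reduced cost of ale: c₃ − yᵀa₃ = 11.5 − (1·1 + 4·4) = 11.5 − 17 = -5.5.

-5.5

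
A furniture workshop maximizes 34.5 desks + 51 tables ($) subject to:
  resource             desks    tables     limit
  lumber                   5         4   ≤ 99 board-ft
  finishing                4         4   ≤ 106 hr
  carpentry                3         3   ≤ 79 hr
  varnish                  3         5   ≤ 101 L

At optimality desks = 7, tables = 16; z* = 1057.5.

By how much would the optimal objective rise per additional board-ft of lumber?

1.5

Check each constraint at x*: lumber 99/99 (tight); finishing 92/106 (slack 14); carpentry 69/79 (slack 10); varnish 101/101 (tight).
Slack constraints have shadow price 0 (complementary slackness).
Dual feasibility on the basic columns requires 5·y_lumber + 3·y_varnish = 34.5, 4·y_lumber + 5·y_varnish = 51.
→ y_lumber = 1.5 and y_varnish = 9.
Shadow price of lumber = 1.5.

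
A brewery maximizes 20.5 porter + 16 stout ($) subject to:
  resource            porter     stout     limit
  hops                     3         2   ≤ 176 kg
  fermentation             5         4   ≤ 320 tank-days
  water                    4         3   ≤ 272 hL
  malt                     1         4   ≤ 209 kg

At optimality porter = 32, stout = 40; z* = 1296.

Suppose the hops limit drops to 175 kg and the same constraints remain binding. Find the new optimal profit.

1295

Binding: hops and fermentation. Non-binding: water (24 unused), malt (17 unused).
By complementary slackness, y = 0 for the non-binding constraints.
From A_Bᵀ y = c: 3·y_hops + 5·y_fermentation = 20.5; 2·y_hops + 4·y_fermentation = 16.
This yields shadow prices y_hops = 1, y_fermentation = 3.5.
Δz = y_hops·Δb = 1 × (-1) = -1, so new z* = 1296 − 1 = 1295.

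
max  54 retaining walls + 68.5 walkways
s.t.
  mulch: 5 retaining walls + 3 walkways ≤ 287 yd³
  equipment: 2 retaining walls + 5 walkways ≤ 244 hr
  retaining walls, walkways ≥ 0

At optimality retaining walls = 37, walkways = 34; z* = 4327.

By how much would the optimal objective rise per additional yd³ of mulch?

Check each constraint at x*: mulch 287/287 (tight); equipment 244/244 (tight).
From A_Bᵀ y = c: 5·y_mulch + 2·y_equipment = 54; 3·y_mulch + 5·y_equipment = 68.5.
→ y_mulch = 7 and y_equipment = 9.5.
Shadow price of mulch = 7.

7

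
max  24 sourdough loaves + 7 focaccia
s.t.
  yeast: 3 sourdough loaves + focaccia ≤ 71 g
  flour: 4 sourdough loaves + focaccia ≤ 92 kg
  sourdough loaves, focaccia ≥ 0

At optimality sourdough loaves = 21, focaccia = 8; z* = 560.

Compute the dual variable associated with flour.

Both yeast and flour are binding at x*.
The binding rows give the dual system: 3·y_yeast + 4·y_flour = 24 and 1·y_yeast + 1·y_flour = 7.
Solving: y_yeast = 4, y_flour = 3.
Shadow price of flour = 3.

3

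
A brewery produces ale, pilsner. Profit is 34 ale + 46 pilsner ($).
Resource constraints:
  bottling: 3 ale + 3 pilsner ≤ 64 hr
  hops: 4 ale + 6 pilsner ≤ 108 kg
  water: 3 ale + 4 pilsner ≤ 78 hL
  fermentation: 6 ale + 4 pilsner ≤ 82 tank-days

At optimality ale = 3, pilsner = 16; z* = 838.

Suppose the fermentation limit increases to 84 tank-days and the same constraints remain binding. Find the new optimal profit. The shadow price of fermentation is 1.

Δb = 2, so new z* = 838 + (1)·(2) = 838 + 2 = 840.

840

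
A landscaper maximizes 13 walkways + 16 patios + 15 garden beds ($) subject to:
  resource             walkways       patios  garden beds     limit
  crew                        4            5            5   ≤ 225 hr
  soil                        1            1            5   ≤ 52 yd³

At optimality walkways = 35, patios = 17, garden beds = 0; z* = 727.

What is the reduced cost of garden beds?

Both crew and soil are binding at x*.
The binding rows give the dual system: 4·y_crew + 1·y_soil = 13 and 5·y_crew + 1·y_soil = 16.
→ y_crew = 3 and y_soil = 1.
Reduced cost of garden beds: c₃ − yᵀa₃ = 15 − (3·5 + 1·5) = 15 − 20 = -5.

-5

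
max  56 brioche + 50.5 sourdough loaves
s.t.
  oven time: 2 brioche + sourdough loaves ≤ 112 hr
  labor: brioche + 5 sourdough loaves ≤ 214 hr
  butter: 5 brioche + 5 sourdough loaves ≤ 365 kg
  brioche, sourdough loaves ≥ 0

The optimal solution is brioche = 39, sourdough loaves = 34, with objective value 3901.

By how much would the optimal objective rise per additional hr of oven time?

5.5

Check each constraint at x*: oven time 112/112 (tight); labor 209/214 (slack 5); butter 365/365 (tight).
By complementary slackness, y = 0 for the non-binding constraint.
From A_Bᵀ y = c: 2·y_oven time + 5·y_butter = 56; 1·y_oven time + 5·y_butter = 50.5.
This yields shadow prices y_oven time = 5.5, y_butter = 9.
Shadow price of oven time = 5.5.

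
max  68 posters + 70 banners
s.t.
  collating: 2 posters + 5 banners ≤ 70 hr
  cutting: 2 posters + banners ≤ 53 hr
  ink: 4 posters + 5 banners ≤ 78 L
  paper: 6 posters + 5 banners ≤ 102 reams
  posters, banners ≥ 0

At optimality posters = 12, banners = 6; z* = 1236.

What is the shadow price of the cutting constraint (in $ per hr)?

0

Binding: ink and paper. Non-binding: collating (16 unused), cutting (23 unused).
Slack constraints have shadow price 0 (complementary slackness).
Dual feasibility on the basic columns requires 4·y_ink + 6·y_paper = 68, 5·y_ink + 5·y_paper = 70.
This yields shadow prices y_ink = 8, y_paper = 6.
Shadow price of cutting = 0.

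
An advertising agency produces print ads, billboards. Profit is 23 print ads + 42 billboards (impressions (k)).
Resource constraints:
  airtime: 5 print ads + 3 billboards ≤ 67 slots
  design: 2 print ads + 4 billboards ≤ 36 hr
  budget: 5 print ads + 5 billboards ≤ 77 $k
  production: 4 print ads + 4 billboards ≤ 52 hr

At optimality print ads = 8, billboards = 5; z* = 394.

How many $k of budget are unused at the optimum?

budget used = 5·8 + 5·5 = 65; slack = 77 − 65 = 12.

12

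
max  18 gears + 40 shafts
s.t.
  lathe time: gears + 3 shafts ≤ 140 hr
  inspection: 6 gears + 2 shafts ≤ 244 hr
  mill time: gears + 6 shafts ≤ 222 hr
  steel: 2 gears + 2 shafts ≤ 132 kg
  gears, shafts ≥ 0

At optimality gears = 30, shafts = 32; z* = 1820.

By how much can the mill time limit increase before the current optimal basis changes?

29.75

Binding constraints: inspection, mill time. The basis is B = [[6,2],[1,6]] with det 34.
Per unit increase in mill time, x* moves by d = (-0.0588, 0.1765).
The basis stays optimal until lathe time becomes binding; allowable increase = 29.75 hr.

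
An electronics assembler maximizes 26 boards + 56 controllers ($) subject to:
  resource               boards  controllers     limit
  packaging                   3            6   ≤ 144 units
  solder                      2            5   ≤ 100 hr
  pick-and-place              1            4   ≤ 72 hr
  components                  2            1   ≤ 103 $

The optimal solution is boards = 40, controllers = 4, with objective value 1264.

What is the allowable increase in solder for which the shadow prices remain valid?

Binding constraints: packaging, solder. The basis is B = [[3,6],[2,5]] with det 3.
Per unit increase in solder, x* moves by d = (-2, 1).
The basis stays optimal until pick-and-place becomes binding; allowable increase = 8 hr.

8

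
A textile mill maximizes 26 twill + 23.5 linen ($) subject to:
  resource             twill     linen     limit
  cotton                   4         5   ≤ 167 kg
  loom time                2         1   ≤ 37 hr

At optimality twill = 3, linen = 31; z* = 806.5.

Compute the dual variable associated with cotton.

At the optimum: cotton uses 167 of 167 (binding); loom time uses 37 of 37 (binding).
From A_Bᵀ y = c: 4·y_cotton + 2·y_loom time = 26; 5·y_cotton + 1·y_loom time = 23.5.
Solving: y_cotton = 3.5, y_loom time = 6.
Shadow price of cotton = 3.5.

3.5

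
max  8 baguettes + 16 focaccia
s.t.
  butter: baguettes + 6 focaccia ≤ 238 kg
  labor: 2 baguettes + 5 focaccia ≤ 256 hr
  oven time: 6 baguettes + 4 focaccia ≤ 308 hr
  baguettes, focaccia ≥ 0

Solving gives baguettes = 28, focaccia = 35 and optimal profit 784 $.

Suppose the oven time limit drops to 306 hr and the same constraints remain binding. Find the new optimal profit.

782

At the optimum: butter uses 238 of 238 (binding); labor uses 231 of 256 (slack = 25); oven time uses 308 of 308 (binding).
Slack constraints have shadow price 0 (complementary slackness).
Dual feasibility on the basic columns requires 1·y_butter + 6·y_oven time = 8, 6·y_butter + 4·y_oven time = 16.
→ y_butter = 2 and y_oven time = 1.
Δz = y_oven time·Δb = 1 × (-2) = -2, so new z* = 784 − 2 = 782.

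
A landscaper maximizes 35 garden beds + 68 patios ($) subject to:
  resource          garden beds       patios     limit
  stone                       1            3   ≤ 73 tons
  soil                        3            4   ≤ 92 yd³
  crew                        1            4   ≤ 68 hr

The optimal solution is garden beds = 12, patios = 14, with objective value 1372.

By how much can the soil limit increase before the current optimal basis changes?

112

Binding constraints: soil, crew. The basis is B = [[3,4],[1,4]] with det 8.
Per unit increase in soil, x* moves by d = (0.5, -0.125).
The basis stays optimal until patios reaches 0; allowable increase = 112 yd³.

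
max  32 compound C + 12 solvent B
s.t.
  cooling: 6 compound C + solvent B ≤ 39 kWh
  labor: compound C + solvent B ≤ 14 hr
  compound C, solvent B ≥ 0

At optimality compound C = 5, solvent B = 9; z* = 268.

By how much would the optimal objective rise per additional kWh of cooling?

At the optimum: cooling uses 39 of 39 (binding); labor uses 14 of 14 (binding).
The binding rows give the dual system: 6·y_cooling + 1·y_labor = 32 and 1·y_cooling + 1·y_labor = 12.
This yields shadow prices y_cooling = 4, y_labor = 8.
Shadow price of cooling = 4.

4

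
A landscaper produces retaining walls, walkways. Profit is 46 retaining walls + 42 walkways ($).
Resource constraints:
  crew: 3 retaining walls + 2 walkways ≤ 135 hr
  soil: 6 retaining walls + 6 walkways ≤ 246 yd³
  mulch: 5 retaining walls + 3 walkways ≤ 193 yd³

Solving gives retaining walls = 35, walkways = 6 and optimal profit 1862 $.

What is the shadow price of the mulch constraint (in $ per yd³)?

Binding: soil and mulch. Non-binding: crew (18 unused).
By complementary slackness, y = 0 for the non-binding constraint.
The binding rows give the dual system: 6·y_soil + 5·y_mulch = 46 and 6·y_soil + 3·y_mulch = 42.
→ y_soil = 6 and y_mulch = 2.
Shadow price of mulch = 2.

2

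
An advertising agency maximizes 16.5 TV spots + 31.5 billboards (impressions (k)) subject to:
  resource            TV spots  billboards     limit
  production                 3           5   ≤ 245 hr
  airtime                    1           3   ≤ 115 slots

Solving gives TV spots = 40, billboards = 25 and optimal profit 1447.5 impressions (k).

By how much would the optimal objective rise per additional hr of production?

Both production and airtime are binding at x*.
From A_Bᵀ y = c: 3·y_production + 1·y_airtime = 16.5; 5·y_production + 3·y_airtime = 31.5.
→ y_production = 4.5 and y_airtime = 3.
Shadow price of production = 4.5.

4.5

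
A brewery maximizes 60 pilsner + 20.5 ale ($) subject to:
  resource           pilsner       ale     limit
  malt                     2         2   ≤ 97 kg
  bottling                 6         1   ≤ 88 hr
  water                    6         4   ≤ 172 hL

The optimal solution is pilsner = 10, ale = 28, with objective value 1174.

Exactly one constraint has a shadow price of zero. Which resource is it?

malt

malt: 76/97 (slack 21)
bottling: 88/88 (binding)
water: 172/172 (binding)
By complementary slackness, a constraint with positive slack has shadow price 0 → malt.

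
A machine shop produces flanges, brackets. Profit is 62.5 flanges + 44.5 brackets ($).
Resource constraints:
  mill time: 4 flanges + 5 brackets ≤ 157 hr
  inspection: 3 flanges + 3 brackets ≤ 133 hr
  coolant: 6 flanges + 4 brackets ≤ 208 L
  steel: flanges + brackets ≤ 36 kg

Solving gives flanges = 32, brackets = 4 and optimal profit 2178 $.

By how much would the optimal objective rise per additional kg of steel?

At the optimum: mill time uses 148 of 157 (slack = 9); inspection uses 108 of 133 (slack = 25); coolant uses 208 of 208 (binding); steel uses 36 of 36 (binding).
Since mill time, inspection are not tight, their duals are 0.
Dual feasibility on the basic columns requires 6·y_coolant + 1·y_steel = 62.5, 4·y_coolant + 1·y_steel = 44.5.
Solving: y_coolant = 9, y_steel = 8.5.
Shadow price of steel = 8.5.

8.5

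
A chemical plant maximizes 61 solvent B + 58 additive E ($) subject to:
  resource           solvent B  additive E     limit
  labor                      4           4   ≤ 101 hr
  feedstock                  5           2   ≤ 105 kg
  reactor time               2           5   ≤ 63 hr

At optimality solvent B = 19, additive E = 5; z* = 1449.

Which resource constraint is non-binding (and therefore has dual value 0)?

labor: 96/101 (slack 5)
feedstock: 105/105 (binding)
reactor time: 63/63 (binding)
By complementary slackness, a constraint with positive slack has shadow price 0 → labor.

labor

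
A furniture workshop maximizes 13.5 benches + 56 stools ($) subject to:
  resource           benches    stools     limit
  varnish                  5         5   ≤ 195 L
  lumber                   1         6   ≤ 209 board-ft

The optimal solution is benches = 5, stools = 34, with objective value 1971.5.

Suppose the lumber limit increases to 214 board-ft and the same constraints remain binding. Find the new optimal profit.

At the optimum: varnish uses 195 of 195 (binding); lumber uses 209 of 209 (binding).
Dual feasibility on the basic columns requires 5·y_varnish + 1·y_lumber = 13.5, 5·y_varnish + 6·y_lumber = 56.
This yields shadow prices y_varnish = 1, y_lumber = 8.5.
Δz = y_lumber·Δb = 8.5 × (5) = 42.5, so new z* = 1971.5 + 42.5 = 2014.

2014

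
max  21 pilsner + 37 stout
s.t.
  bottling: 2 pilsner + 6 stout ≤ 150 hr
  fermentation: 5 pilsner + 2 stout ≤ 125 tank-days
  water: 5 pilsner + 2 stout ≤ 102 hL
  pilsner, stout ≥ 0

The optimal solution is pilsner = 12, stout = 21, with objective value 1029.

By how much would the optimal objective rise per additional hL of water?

Check each constraint at x*: bottling 150/150 (tight); fermentation 102/125 (slack 23); water 102/102 (tight).
Slack constraints have shadow price 0 (complementary slackness).
Dual feasibility on the basic columns requires 2·y_bottling + 5·y_water = 21, 6·y_bottling + 2·y_water = 37.
This yields shadow prices y_bottling = 5.5, y_water = 2.
Shadow price of water = 2.

2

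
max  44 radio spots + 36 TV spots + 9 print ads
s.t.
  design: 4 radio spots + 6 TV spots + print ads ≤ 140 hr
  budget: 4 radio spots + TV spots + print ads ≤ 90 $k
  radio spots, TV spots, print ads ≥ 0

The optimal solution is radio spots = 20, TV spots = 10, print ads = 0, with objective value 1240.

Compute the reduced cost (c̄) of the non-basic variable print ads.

Both design and budget are binding at x*.
The binding rows give the dual system: 4·y_design + 4·y_budget = 44 and 6·y_design + 1·y_budget = 36.
→ y_design = 5 and y_budget = 6.
Reduced cost of print ads: c₃ − yᵀa₃ = 9 − (5·1 + 6·1) = 9 − 11 = -2.

-2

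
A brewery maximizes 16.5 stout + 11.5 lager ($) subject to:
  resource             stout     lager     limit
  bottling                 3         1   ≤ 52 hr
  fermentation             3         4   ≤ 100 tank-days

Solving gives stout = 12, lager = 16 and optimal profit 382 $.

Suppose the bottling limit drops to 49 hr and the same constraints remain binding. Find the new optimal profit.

Both bottling and fermentation are binding at x*.
The binding rows give the dual system: 3·y_bottling + 3·y_fermentation = 16.5 and 1·y_bottling + 4·y_fermentation = 11.5.
This yields shadow prices y_bottling = 3.5, y_fermentation = 2.
Δz = y_bottling·Δb = 3.5 × (-3) = -10.5, so new z* = 382 − 10.5 = 371.5.

371.5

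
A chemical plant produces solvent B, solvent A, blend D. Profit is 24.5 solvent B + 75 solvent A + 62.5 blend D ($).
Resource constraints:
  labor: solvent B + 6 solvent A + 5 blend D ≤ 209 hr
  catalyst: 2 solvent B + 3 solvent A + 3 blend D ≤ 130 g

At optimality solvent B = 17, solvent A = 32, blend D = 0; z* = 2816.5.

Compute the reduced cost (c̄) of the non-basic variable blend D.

-4

At the optimum: labor uses 209 of 209 (binding); catalyst uses 130 of 130 (binding).
From A_Bᵀ y = c: 1·y_labor + 2·y_catalyst = 24.5; 6·y_labor + 3·y_catalyst = 75.
Solving: y_labor = 8.5, y_catalyst = 8.
Reduced cost of blend D: c₃ − yᵀa₃ = 62.5 − (8.5·5 + 8·3) = 62.5 − 66.5 = -4.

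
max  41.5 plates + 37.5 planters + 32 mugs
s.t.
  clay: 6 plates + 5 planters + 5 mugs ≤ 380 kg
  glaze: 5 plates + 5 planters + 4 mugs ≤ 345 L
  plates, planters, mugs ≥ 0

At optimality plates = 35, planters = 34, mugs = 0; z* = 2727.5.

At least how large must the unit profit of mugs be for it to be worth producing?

34

Check each constraint at x*: clay 380/380 (tight); glaze 345/345 (tight).
From A_Bᵀ y = c: 6·y_clay + 5·y_glaze = 41.5; 5·y_clay + 5·y_glaze = 37.5.
Solving: y_clay = 4, y_glaze = 3.5.
mugs enters the basis when its profit ≥ yᵀa₃ = 4·5 + 3.5·4 = 34.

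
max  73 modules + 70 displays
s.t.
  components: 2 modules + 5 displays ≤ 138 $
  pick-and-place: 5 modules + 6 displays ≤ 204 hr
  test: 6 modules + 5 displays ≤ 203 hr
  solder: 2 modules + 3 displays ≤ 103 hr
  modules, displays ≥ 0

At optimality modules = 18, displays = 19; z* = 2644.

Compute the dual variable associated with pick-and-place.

5

Check each constraint at x*: components 131/138 (slack 7); pick-and-place 204/204 (tight); test 203/203 (tight); solder 93/103 (slack 10).
Since components, solder are not tight, their duals are 0.
From A_Bᵀ y = c: 5·y_pick-and-place + 6·y_test = 73; 6·y_pick-and-place + 5·y_test = 70.
→ y_pick-and-place = 5 and y_test = 8.
Shadow price of pick-and-place = 5.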